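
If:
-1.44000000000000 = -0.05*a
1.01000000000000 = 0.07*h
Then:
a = 28.80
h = 14.43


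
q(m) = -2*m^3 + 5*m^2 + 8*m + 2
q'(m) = -6*m^2 + 10*m + 8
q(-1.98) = 21.29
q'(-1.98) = -35.32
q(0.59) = 8.05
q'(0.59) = 11.81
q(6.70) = -321.48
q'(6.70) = -194.34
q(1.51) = 18.59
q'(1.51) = 9.42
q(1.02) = 13.24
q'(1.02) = 11.96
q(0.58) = 7.93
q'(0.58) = 11.78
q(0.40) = 5.87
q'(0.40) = 11.04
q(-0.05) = 1.61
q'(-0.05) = 7.48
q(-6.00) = 566.00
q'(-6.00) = -268.00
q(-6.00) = 566.00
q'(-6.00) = -268.00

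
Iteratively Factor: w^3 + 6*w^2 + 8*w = (w + 2)*(w^2 + 4*w) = w*(w + 2)*(w + 4)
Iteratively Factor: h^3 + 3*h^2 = (h)*(h^2 + 3*h) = h*(h + 3)*(h)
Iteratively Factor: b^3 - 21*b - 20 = (b - 5)*(b^2 + 5*b + 4) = (b - 5)*(b + 4)*(b + 1)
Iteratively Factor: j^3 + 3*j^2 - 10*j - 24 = (j + 4)*(j^2 - j - 6) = (j + 2)*(j + 4)*(j - 3)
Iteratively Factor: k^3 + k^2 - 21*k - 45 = (k - 5)*(k^2 + 6*k + 9) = (k - 5)*(k + 3)*(k + 3)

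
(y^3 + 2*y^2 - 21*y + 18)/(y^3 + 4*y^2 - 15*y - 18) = (y - 1)/(y + 1)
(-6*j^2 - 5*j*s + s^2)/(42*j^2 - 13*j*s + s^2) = (j + s)/(-7*j + s)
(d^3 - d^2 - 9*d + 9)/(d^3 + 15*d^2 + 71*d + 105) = (d^2 - 4*d + 3)/(d^2 + 12*d + 35)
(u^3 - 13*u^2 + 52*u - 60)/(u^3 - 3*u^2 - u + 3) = (u^3 - 13*u^2 + 52*u - 60)/(u^3 - 3*u^2 - u + 3)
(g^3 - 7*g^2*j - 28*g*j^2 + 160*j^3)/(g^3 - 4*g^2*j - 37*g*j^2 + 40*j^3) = (g - 4*j)/(g - j)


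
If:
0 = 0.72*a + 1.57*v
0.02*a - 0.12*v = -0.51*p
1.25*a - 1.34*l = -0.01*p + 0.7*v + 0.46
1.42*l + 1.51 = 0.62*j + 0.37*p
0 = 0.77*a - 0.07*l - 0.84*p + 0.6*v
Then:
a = -0.04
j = 1.53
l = -0.40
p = 0.01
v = 0.02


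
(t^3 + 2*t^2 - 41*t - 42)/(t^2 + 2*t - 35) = (t^2 - 5*t - 6)/(t - 5)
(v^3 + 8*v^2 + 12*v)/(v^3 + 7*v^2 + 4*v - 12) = v/(v - 1)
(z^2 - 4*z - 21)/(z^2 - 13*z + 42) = (z + 3)/(z - 6)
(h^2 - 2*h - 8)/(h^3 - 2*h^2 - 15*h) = (-h^2 + 2*h + 8)/(h*(-h^2 + 2*h + 15))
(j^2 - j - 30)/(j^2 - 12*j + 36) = (j + 5)/(j - 6)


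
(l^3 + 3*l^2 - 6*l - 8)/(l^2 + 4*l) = l - 1 - 2/l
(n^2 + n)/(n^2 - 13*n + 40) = n*(n + 1)/(n^2 - 13*n + 40)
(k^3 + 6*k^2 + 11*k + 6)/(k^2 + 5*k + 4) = (k^2 + 5*k + 6)/(k + 4)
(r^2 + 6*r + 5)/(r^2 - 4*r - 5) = (r + 5)/(r - 5)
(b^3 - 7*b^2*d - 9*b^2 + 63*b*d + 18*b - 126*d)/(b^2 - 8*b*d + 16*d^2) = (b^3 - 7*b^2*d - 9*b^2 + 63*b*d + 18*b - 126*d)/(b^2 - 8*b*d + 16*d^2)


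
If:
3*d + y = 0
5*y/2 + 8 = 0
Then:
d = 16/15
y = -16/5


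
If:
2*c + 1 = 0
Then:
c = -1/2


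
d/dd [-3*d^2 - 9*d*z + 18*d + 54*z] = -6*d - 9*z + 18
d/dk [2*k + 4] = 2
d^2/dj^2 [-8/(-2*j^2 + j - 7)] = 16*(-4*j^2 + 2*j + (4*j - 1)^2 - 14)/(2*j^2 - j + 7)^3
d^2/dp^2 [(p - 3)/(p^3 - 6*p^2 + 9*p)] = 6*(p^2 - 3*p + 3)/(p^3*(p^3 - 9*p^2 + 27*p - 27))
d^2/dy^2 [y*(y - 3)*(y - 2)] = 6*y - 10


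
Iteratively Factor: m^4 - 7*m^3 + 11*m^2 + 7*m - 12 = (m - 3)*(m^3 - 4*m^2 - m + 4) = (m - 3)*(m - 1)*(m^2 - 3*m - 4) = (m - 4)*(m - 3)*(m - 1)*(m + 1)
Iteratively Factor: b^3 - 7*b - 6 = (b + 2)*(b^2 - 2*b - 3) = (b + 1)*(b + 2)*(b - 3)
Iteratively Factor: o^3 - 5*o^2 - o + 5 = (o - 5)*(o^2 - 1) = (o - 5)*(o - 1)*(o + 1)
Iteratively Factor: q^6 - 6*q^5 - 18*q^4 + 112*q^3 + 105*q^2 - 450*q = (q)*(q^5 - 6*q^4 - 18*q^3 + 112*q^2 + 105*q - 450) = q*(q + 3)*(q^4 - 9*q^3 + 9*q^2 + 85*q - 150) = q*(q - 5)*(q + 3)*(q^3 - 4*q^2 - 11*q + 30) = q*(q - 5)*(q + 3)^2*(q^2 - 7*q + 10) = q*(q - 5)*(q - 2)*(q + 3)^2*(q - 5)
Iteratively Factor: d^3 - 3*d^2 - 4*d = (d - 4)*(d^2 + d) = (d - 4)*(d + 1)*(d)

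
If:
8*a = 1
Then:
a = 1/8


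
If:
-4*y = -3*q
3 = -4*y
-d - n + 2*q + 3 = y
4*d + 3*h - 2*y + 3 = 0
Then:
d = 7/4 - n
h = 4*n/3 - 23/6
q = -1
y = -3/4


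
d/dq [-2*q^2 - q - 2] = -4*q - 1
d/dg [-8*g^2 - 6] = -16*g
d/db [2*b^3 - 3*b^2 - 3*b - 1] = 6*b^2 - 6*b - 3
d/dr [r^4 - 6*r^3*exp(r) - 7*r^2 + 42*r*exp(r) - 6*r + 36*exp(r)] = -6*r^3*exp(r) + 4*r^3 - 18*r^2*exp(r) + 42*r*exp(r) - 14*r + 78*exp(r) - 6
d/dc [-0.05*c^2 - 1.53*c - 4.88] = -0.1*c - 1.53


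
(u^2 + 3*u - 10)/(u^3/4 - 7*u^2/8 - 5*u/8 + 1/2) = 8*(u^2 + 3*u - 10)/(2*u^3 - 7*u^2 - 5*u + 4)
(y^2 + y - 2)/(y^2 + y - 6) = (y^2 + y - 2)/(y^2 + y - 6)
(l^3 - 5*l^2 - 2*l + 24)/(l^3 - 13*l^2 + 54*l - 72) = (l + 2)/(l - 6)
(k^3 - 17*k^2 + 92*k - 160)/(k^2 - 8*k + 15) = (k^2 - 12*k + 32)/(k - 3)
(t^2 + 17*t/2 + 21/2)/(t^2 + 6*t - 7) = (t + 3/2)/(t - 1)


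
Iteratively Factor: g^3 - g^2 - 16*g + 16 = (g - 1)*(g^2 - 16) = (g - 1)*(g + 4)*(g - 4)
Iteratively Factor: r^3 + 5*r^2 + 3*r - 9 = (r - 1)*(r^2 + 6*r + 9) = (r - 1)*(r + 3)*(r + 3)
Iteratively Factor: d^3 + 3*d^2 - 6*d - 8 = (d + 1)*(d^2 + 2*d - 8) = (d + 1)*(d + 4)*(d - 2)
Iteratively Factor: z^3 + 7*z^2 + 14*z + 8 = (z + 4)*(z^2 + 3*z + 2) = (z + 2)*(z + 4)*(z + 1)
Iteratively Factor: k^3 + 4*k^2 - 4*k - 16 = (k + 4)*(k^2 - 4) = (k - 2)*(k + 4)*(k + 2)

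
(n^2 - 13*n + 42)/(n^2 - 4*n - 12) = (n - 7)/(n + 2)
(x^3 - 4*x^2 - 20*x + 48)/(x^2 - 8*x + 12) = x + 4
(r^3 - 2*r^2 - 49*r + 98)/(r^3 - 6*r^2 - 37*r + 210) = (r^2 + 5*r - 14)/(r^2 + r - 30)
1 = 1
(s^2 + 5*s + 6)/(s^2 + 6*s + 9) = (s + 2)/(s + 3)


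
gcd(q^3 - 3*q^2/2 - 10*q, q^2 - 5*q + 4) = q - 4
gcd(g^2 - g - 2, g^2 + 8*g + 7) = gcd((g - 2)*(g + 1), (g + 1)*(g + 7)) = g + 1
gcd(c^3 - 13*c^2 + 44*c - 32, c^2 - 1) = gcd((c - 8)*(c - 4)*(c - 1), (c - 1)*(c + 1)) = c - 1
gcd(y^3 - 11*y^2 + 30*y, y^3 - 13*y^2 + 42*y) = y^2 - 6*y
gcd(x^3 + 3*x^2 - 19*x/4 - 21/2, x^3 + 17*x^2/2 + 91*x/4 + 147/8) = x^2 + 5*x + 21/4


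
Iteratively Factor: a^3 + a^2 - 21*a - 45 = (a - 5)*(a^2 + 6*a + 9) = (a - 5)*(a + 3)*(a + 3)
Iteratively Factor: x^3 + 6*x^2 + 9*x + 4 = (x + 4)*(x^2 + 2*x + 1) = (x + 1)*(x + 4)*(x + 1)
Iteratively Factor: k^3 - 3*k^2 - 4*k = (k)*(k^2 - 3*k - 4) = k*(k + 1)*(k - 4)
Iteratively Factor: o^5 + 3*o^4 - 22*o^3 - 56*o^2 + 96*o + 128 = (o + 4)*(o^4 - o^3 - 18*o^2 + 16*o + 32) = (o + 1)*(o + 4)*(o^3 - 2*o^2 - 16*o + 32) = (o - 4)*(o + 1)*(o + 4)*(o^2 + 2*o - 8) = (o - 4)*(o - 2)*(o + 1)*(o + 4)*(o + 4)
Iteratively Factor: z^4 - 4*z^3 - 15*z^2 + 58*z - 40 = (z - 5)*(z^3 + z^2 - 10*z + 8) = (z - 5)*(z + 4)*(z^2 - 3*z + 2) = (z - 5)*(z - 2)*(z + 4)*(z - 1)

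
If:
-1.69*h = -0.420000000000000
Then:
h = 0.25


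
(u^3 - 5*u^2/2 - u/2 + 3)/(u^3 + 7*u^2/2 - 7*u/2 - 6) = (u - 2)/(u + 4)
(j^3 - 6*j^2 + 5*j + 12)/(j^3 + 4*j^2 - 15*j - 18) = (j - 4)/(j + 6)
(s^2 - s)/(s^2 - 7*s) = (s - 1)/(s - 7)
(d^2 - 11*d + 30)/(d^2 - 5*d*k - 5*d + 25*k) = (d - 6)/(d - 5*k)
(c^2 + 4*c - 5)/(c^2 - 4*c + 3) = (c + 5)/(c - 3)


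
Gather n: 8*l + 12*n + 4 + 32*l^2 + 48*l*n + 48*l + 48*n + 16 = 32*l^2 + 56*l + n*(48*l + 60) + 20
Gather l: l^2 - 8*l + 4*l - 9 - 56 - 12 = l^2 - 4*l - 77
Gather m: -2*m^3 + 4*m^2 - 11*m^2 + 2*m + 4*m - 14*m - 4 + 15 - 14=-2*m^3 - 7*m^2 - 8*m - 3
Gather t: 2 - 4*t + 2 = 4 - 4*t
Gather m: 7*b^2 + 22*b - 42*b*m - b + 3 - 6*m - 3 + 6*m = 7*b^2 - 42*b*m + 21*b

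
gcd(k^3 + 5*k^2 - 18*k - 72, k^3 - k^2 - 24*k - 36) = k + 3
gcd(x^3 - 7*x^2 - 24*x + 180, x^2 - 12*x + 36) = x^2 - 12*x + 36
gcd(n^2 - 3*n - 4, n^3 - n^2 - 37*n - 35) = n + 1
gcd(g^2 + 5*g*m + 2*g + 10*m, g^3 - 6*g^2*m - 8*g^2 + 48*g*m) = 1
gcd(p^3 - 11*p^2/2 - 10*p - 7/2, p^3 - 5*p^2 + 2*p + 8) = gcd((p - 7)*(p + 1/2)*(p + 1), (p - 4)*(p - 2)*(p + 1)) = p + 1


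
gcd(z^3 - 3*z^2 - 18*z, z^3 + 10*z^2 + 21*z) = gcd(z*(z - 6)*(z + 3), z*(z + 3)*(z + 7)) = z^2 + 3*z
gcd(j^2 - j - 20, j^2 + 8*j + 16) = j + 4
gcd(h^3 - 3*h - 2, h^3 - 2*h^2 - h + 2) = h^2 - h - 2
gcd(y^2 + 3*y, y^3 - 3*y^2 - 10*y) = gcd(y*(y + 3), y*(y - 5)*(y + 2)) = y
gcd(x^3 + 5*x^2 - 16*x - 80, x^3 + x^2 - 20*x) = x^2 + x - 20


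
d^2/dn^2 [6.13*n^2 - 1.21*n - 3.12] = 12.2600000000000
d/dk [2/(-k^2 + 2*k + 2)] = 4*(k - 1)/(-k^2 + 2*k + 2)^2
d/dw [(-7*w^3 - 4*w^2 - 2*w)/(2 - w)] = 2*(7*w^3 - 19*w^2 - 8*w - 2)/(w^2 - 4*w + 4)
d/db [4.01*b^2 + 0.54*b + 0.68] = 8.02*b + 0.54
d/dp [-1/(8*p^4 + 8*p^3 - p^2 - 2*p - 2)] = 2*(16*p^3 + 12*p^2 - p - 1)/(-8*p^4 - 8*p^3 + p^2 + 2*p + 2)^2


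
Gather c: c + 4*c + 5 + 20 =5*c + 25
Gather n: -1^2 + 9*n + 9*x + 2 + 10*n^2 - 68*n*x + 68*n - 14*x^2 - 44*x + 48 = 10*n^2 + n*(77 - 68*x) - 14*x^2 - 35*x + 49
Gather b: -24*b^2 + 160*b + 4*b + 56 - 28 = -24*b^2 + 164*b + 28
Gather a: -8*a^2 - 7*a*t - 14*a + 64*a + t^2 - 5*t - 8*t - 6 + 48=-8*a^2 + a*(50 - 7*t) + t^2 - 13*t + 42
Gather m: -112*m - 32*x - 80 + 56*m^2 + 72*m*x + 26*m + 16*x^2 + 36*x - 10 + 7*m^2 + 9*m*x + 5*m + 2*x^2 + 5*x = 63*m^2 + m*(81*x - 81) + 18*x^2 + 9*x - 90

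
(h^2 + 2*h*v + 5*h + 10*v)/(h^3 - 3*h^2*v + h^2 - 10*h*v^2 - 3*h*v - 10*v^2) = (-h - 5)/(-h^2 + 5*h*v - h + 5*v)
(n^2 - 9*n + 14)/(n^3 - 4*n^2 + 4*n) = (n - 7)/(n*(n - 2))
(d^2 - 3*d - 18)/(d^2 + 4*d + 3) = (d - 6)/(d + 1)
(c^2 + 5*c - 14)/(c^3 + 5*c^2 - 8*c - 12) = (c + 7)/(c^2 + 7*c + 6)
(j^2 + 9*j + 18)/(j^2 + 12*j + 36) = (j + 3)/(j + 6)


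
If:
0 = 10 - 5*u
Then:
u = 2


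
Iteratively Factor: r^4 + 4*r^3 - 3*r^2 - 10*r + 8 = (r - 1)*(r^3 + 5*r^2 + 2*r - 8) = (r - 1)*(r + 4)*(r^2 + r - 2) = (r - 1)*(r + 2)*(r + 4)*(r - 1)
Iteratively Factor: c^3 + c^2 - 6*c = (c)*(c^2 + c - 6) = c*(c + 3)*(c - 2)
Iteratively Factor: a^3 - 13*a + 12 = (a + 4)*(a^2 - 4*a + 3) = (a - 1)*(a + 4)*(a - 3)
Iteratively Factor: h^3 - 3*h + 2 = (h - 1)*(h^2 + h - 2) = (h - 1)*(h + 2)*(h - 1)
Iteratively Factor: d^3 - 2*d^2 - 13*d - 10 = (d + 1)*(d^2 - 3*d - 10) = (d + 1)*(d + 2)*(d - 5)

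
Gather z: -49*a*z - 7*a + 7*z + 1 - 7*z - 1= -49*a*z - 7*a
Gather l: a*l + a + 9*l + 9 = a + l*(a + 9) + 9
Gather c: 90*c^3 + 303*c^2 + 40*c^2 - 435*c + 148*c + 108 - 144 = 90*c^3 + 343*c^2 - 287*c - 36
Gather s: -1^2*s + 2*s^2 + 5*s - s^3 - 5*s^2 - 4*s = -s^3 - 3*s^2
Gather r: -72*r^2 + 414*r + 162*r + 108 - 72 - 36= -72*r^2 + 576*r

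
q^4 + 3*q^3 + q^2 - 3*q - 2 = (q - 1)*(q + 1)^2*(q + 2)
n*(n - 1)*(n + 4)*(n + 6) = n^4 + 9*n^3 + 14*n^2 - 24*n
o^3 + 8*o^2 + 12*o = o*(o + 2)*(o + 6)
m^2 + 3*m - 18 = (m - 3)*(m + 6)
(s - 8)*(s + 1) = s^2 - 7*s - 8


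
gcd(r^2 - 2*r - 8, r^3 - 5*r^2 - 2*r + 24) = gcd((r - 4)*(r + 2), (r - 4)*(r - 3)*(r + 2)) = r^2 - 2*r - 8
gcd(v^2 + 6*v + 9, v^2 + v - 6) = v + 3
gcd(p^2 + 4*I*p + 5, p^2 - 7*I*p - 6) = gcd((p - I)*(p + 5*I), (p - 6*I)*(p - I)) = p - I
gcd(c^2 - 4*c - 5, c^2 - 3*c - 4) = c + 1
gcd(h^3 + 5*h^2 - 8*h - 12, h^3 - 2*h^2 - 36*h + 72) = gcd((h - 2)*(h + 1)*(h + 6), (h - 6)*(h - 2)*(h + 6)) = h^2 + 4*h - 12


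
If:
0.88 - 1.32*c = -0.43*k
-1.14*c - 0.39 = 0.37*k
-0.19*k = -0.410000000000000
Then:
No Solution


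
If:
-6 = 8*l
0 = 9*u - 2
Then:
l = -3/4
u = 2/9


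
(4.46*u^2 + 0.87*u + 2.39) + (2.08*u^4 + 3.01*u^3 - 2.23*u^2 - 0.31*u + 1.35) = 2.08*u^4 + 3.01*u^3 + 2.23*u^2 + 0.56*u + 3.74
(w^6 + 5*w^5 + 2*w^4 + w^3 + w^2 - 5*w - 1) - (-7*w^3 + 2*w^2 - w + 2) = w^6 + 5*w^5 + 2*w^4 + 8*w^3 - w^2 - 4*w - 3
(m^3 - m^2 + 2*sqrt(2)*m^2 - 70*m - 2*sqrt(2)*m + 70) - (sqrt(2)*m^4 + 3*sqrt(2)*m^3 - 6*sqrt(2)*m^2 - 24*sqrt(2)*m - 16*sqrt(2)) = -sqrt(2)*m^4 - 3*sqrt(2)*m^3 + m^3 - m^2 + 8*sqrt(2)*m^2 - 70*m + 22*sqrt(2)*m + 16*sqrt(2) + 70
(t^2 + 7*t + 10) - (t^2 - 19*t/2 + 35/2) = 33*t/2 - 15/2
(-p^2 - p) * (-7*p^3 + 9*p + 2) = 7*p^5 + 7*p^4 - 9*p^3 - 11*p^2 - 2*p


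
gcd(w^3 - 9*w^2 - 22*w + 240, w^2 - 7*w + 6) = w - 6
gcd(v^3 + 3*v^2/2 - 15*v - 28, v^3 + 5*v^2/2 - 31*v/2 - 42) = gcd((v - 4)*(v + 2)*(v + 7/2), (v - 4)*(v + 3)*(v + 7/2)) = v^2 - v/2 - 14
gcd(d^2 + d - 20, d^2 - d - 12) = d - 4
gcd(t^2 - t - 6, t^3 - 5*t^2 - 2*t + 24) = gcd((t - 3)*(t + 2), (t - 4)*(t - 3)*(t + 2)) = t^2 - t - 6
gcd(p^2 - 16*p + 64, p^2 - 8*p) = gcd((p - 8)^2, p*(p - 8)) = p - 8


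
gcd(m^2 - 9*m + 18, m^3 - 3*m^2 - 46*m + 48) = 1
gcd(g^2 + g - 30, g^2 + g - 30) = g^2 + g - 30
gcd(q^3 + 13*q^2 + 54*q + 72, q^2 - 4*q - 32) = q + 4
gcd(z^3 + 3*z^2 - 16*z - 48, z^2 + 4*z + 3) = z + 3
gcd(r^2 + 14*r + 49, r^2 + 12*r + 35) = r + 7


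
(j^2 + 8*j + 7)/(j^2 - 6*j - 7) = (j + 7)/(j - 7)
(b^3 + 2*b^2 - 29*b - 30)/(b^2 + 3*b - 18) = (b^2 - 4*b - 5)/(b - 3)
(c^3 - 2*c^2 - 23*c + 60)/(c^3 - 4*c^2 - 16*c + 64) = (c^2 + 2*c - 15)/(c^2 - 16)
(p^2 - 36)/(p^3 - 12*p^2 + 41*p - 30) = (p + 6)/(p^2 - 6*p + 5)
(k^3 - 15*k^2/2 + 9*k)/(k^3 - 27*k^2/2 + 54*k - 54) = k/(k - 6)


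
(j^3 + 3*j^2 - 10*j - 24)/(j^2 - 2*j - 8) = (j^2 + j - 12)/(j - 4)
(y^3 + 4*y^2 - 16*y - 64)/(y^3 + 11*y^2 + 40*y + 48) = (y - 4)/(y + 3)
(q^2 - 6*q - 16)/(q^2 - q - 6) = (q - 8)/(q - 3)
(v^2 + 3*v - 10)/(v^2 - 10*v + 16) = (v + 5)/(v - 8)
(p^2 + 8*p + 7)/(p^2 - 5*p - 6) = (p + 7)/(p - 6)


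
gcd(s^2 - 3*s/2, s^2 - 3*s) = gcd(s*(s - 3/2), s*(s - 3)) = s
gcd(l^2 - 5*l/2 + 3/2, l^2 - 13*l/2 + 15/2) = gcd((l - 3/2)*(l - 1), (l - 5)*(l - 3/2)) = l - 3/2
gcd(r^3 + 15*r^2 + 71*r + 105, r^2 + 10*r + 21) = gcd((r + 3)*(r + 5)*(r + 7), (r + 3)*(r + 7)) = r^2 + 10*r + 21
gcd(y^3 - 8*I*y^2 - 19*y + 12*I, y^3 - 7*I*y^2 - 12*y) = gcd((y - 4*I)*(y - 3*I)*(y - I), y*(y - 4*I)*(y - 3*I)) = y^2 - 7*I*y - 12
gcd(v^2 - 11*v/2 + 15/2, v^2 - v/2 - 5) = v - 5/2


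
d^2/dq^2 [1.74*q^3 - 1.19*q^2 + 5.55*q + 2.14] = 10.44*q - 2.38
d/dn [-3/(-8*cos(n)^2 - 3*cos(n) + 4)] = 3*(16*cos(n) + 3)*sin(n)/(3*cos(n) + 4*cos(2*n))^2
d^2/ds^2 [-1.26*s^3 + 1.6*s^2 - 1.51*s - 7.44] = 3.2 - 7.56*s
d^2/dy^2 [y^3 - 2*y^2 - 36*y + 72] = 6*y - 4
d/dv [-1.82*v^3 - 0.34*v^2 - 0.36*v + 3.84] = -5.46*v^2 - 0.68*v - 0.36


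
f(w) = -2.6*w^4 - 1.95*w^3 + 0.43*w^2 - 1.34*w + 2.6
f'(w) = -10.4*w^3 - 5.85*w^2 + 0.86*w - 1.34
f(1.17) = -6.37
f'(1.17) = -25.00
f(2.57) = -144.53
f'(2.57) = -214.30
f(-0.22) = 2.93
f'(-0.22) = -1.70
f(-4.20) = -648.76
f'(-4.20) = 662.37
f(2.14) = -71.94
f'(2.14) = -128.21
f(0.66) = 0.85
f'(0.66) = -6.31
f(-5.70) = -2359.23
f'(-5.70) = 1729.70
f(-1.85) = -11.56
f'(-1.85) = 42.90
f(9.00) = -18454.78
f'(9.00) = -8049.05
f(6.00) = -3780.76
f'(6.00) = -2453.18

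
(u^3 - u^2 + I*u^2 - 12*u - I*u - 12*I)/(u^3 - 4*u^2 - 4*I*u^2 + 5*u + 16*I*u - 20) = (u + 3)/(u - 5*I)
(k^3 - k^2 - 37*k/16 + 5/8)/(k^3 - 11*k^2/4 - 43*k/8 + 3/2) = (4*k^2 - 3*k - 10)/(2*(2*k^2 - 5*k - 12))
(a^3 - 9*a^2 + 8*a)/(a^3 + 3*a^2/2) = 2*(a^2 - 9*a + 8)/(a*(2*a + 3))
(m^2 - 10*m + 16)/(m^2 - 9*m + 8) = (m - 2)/(m - 1)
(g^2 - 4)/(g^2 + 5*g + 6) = (g - 2)/(g + 3)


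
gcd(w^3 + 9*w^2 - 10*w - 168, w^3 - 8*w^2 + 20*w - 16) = w - 4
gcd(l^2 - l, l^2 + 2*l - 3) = l - 1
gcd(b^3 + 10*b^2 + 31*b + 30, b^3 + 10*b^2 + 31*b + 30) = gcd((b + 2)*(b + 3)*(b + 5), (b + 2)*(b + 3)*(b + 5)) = b^3 + 10*b^2 + 31*b + 30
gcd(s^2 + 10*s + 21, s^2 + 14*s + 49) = s + 7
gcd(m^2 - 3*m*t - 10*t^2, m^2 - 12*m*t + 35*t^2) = -m + 5*t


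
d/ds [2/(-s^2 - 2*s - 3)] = 4*(s + 1)/(s^2 + 2*s + 3)^2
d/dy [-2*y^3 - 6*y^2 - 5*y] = -6*y^2 - 12*y - 5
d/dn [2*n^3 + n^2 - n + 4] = 6*n^2 + 2*n - 1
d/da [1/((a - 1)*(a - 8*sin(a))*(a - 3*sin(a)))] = ((a - 1)*(a - 8*sin(a))*(3*cos(a) - 1) + (a - 1)*(a - 3*sin(a))*(8*cos(a) - 1) - (a - 8*sin(a))*(a - 3*sin(a)))/((a - 1)^2*(a - 8*sin(a))^2*(a - 3*sin(a))^2)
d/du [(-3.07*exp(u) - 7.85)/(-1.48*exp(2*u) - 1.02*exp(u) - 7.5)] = (-4.5436*exp(2*u) - 23.236*exp(u) + 15.018)*exp(u)/(2.1904*exp(4*u) + 3.0192*exp(3*u) + 23.2404*exp(2*u) + 15.3*exp(u) + 56.25)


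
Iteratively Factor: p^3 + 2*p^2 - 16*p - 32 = (p + 4)*(p^2 - 2*p - 8) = (p - 4)*(p + 4)*(p + 2)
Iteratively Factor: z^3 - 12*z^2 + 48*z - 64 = (z - 4)*(z^2 - 8*z + 16) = (z - 4)^2*(z - 4)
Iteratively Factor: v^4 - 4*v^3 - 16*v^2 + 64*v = (v - 4)*(v^3 - 16*v) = v*(v - 4)*(v^2 - 16) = v*(v - 4)^2*(v + 4)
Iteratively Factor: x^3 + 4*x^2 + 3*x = (x)*(x^2 + 4*x + 3) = x*(x + 1)*(x + 3)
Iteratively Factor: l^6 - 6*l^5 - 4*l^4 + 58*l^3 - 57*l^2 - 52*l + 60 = (l - 2)*(l^5 - 4*l^4 - 12*l^3 + 34*l^2 + 11*l - 30) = (l - 2)^2*(l^4 - 2*l^3 - 16*l^2 + 2*l + 15) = (l - 2)^2*(l - 1)*(l^3 - l^2 - 17*l - 15) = (l - 2)^2*(l - 1)*(l + 3)*(l^2 - 4*l - 5) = (l - 5)*(l - 2)^2*(l - 1)*(l + 3)*(l + 1)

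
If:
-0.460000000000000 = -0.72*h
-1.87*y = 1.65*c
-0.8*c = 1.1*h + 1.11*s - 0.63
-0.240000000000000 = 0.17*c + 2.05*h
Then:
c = -9.12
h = 0.64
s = 6.50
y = 8.04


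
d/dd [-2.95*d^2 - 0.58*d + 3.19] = -5.9*d - 0.58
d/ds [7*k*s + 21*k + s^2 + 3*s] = 7*k + 2*s + 3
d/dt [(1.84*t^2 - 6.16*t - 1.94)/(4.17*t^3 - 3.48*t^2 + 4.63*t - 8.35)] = (-7.6728*t^4 + 51.3744*t^3 + 11.3518*t^2 - 44.2304*t + 60.4182)/(17.3889*t^6 - 29.0232*t^5 + 50.7246*t^4 - 101.8638*t^3 + 79.5529*t^2 - 77.321*t + 69.7225)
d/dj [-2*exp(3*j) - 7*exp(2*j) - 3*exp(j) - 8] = (-6*exp(2*j) - 14*exp(j) - 3)*exp(j)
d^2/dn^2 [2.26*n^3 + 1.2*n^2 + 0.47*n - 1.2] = 13.56*n + 2.4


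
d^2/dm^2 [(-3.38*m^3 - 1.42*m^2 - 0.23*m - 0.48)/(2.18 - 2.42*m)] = (39.589264*m^3 - 106.989168*m^2 + 96.378672*m + 21.545736)/(14.172488*m^3 - 38.300856*m^2 + 34.502424*m - 10.360232)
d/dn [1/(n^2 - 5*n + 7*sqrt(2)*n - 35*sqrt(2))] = (-2*n - 7*sqrt(2) + 5)/(n^2 - 5*n + 7*sqrt(2)*n - 35*sqrt(2))^2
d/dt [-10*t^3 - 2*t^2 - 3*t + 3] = -30*t^2 - 4*t - 3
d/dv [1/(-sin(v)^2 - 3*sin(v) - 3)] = (2*sin(v) + 3)*cos(v)/(sin(v)^2 + 3*sin(v) + 3)^2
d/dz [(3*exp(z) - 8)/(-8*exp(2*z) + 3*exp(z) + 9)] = (24*exp(2*z) - 128*exp(z) + 51)*exp(z)/(64*exp(4*z) - 48*exp(3*z) - 135*exp(2*z) + 54*exp(z) + 81)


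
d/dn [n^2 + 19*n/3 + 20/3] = 2*n + 19/3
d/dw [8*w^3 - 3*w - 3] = 24*w^2 - 3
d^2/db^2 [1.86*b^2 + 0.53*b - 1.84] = 3.72000000000000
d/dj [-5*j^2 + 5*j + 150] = 5 - 10*j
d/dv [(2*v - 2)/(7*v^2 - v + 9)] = 2*(7*v^2 - v - (v - 1)*(14*v - 1) + 9)/(7*v^2 - v + 9)^2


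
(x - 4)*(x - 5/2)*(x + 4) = x^3 - 5*x^2/2 - 16*x + 40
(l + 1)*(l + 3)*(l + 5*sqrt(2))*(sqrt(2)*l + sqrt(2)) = sqrt(2)*l^4 + 5*sqrt(2)*l^3 + 10*l^3 + 7*sqrt(2)*l^2 + 50*l^2 + 3*sqrt(2)*l + 70*l + 30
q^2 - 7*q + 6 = (q - 6)*(q - 1)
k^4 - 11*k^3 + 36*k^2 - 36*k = k*(k - 6)*(k - 3)*(k - 2)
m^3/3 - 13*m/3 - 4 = (m/3 + 1)*(m - 4)*(m + 1)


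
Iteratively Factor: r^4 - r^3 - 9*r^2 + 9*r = (r + 3)*(r^3 - 4*r^2 + 3*r) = (r - 1)*(r + 3)*(r^2 - 3*r) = (r - 3)*(r - 1)*(r + 3)*(r)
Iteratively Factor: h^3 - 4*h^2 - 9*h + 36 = (h - 3)*(h^2 - h - 12) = (h - 4)*(h - 3)*(h + 3)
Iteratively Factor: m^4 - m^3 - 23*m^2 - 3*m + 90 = (m - 2)*(m^3 + m^2 - 21*m - 45) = (m - 5)*(m - 2)*(m^2 + 6*m + 9) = (m - 5)*(m - 2)*(m + 3)*(m + 3)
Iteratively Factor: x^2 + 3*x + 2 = (x + 2)*(x + 1)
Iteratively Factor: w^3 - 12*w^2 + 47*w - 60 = (w - 4)*(w^2 - 8*w + 15) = (w - 4)*(w - 3)*(w - 5)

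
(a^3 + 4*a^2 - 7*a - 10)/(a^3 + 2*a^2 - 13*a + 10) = (a + 1)/(a - 1)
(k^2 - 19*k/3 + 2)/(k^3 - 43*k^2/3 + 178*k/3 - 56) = (3*k - 1)/(3*k^2 - 25*k + 28)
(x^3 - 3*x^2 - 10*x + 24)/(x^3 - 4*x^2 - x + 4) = (x^2 + x - 6)/(x^2 - 1)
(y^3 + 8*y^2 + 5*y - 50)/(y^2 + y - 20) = (y^2 + 3*y - 10)/(y - 4)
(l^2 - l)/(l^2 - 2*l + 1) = l/(l - 1)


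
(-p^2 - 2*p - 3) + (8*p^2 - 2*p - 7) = 7*p^2 - 4*p - 10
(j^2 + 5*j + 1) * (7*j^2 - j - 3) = 7*j^4 + 34*j^3 - j^2 - 16*j - 3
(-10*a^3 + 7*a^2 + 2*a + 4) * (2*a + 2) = -20*a^4 - 6*a^3 + 18*a^2 + 12*a + 8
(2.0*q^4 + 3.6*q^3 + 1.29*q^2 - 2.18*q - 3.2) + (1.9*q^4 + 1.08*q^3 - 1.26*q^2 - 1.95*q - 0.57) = 3.9*q^4 + 4.68*q^3 + 0.03*q^2 - 4.13*q - 3.77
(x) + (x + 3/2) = 2*x + 3/2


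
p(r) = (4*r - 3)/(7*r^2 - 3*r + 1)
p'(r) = (3 - 14*r)*(4*r - 3)/(7*r^2 - 3*r + 1)^2 + 4/(7*r^2 - 3*r + 1)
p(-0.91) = -0.70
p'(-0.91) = -0.73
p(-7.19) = -0.08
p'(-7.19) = -0.01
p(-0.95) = -0.67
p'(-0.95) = -0.68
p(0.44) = -1.20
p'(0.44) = 7.52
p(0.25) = -2.91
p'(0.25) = 7.93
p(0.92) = 0.16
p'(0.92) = 0.57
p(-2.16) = -0.29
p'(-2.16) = -0.14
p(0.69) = -0.11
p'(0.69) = 2.08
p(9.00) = 0.06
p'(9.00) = -0.00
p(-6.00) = -0.10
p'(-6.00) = -0.02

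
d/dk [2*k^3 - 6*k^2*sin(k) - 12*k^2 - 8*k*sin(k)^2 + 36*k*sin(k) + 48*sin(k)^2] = -6*k^2*cos(k) + 6*k^2 - 12*k*sin(k) - 8*k*sin(2*k) + 36*k*cos(k) - 24*k - 8*sin(k)^2 + 36*sin(k) + 48*sin(2*k)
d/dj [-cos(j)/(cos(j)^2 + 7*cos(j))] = -sin(j)/(cos(j) + 7)^2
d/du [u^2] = 2*u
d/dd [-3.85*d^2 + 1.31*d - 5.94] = 1.31 - 7.7*d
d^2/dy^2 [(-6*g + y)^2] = 2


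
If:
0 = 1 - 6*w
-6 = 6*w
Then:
No Solution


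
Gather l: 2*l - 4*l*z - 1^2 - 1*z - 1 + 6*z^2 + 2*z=l*(2 - 4*z) + 6*z^2 + z - 2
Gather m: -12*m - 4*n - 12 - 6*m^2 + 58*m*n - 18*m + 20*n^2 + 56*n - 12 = -6*m^2 + m*(58*n - 30) + 20*n^2 + 52*n - 24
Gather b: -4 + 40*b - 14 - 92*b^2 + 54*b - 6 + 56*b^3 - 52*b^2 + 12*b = 56*b^3 - 144*b^2 + 106*b - 24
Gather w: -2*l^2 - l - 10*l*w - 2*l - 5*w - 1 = -2*l^2 - 3*l + w*(-10*l - 5) - 1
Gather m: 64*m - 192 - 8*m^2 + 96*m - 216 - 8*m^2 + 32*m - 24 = -16*m^2 + 192*m - 432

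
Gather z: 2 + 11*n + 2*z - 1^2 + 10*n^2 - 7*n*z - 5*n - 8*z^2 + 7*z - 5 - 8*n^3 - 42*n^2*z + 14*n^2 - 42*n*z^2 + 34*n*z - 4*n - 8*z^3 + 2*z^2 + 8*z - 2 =-8*n^3 + 24*n^2 + 2*n - 8*z^3 + z^2*(-42*n - 6) + z*(-42*n^2 + 27*n + 17) - 6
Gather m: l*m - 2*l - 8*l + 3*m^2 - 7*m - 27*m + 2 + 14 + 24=-10*l + 3*m^2 + m*(l - 34) + 40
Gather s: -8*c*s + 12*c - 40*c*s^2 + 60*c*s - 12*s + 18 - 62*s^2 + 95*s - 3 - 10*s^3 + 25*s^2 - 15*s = 12*c - 10*s^3 + s^2*(-40*c - 37) + s*(52*c + 68) + 15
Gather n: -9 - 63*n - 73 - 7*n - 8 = -70*n - 90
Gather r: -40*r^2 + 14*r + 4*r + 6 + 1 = -40*r^2 + 18*r + 7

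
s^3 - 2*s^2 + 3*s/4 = s*(s - 3/2)*(s - 1/2)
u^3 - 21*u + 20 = (u - 4)*(u - 1)*(u + 5)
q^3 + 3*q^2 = q^2*(q + 3)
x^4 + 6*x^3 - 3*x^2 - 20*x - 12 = (x - 2)*(x + 1)^2*(x + 6)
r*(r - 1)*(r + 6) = r^3 + 5*r^2 - 6*r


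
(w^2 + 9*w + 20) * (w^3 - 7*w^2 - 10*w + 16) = w^5 + 2*w^4 - 53*w^3 - 214*w^2 - 56*w + 320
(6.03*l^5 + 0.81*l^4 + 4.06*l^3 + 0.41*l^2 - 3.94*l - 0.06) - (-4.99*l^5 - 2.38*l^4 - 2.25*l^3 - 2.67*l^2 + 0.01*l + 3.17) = 11.02*l^5 + 3.19*l^4 + 6.31*l^3 + 3.08*l^2 - 3.95*l - 3.23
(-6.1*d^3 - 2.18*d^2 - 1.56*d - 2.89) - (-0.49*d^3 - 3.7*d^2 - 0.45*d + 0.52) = -5.61*d^3 + 1.52*d^2 - 1.11*d - 3.41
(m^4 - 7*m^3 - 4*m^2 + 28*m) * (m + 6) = m^5 - m^4 - 46*m^3 + 4*m^2 + 168*m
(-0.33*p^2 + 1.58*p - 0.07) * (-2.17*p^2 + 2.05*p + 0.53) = 0.7161*p^4 - 4.1051*p^3 + 3.216*p^2 + 0.6939*p - 0.0371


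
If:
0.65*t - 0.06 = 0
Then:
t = 0.09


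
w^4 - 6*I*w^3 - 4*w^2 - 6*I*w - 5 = (w - 5*I)*(w - I)^2*(w + I)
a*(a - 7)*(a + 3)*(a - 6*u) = a^4 - 6*a^3*u - 4*a^3 + 24*a^2*u - 21*a^2 + 126*a*u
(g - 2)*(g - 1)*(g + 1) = g^3 - 2*g^2 - g + 2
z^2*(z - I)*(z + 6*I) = z^4 + 5*I*z^3 + 6*z^2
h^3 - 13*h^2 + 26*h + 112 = (h - 8)*(h - 7)*(h + 2)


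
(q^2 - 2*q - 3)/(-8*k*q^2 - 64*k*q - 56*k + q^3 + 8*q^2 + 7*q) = (q - 3)/(-8*k*q - 56*k + q^2 + 7*q)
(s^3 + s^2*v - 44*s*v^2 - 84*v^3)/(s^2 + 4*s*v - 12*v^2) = (s^2 - 5*s*v - 14*v^2)/(s - 2*v)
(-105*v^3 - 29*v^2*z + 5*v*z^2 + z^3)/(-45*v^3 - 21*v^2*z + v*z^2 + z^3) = (7*v + z)/(3*v + z)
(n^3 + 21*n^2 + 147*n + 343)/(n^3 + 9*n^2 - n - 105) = (n^2 + 14*n + 49)/(n^2 + 2*n - 15)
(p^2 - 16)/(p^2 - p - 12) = (p + 4)/(p + 3)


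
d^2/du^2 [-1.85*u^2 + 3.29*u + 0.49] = -3.70000000000000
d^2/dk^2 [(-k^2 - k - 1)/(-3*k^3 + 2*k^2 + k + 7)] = 2*(9*k^6 + 27*k^5 + 45*k^4 + 104*k^3 + 87*k^2 + 27*k + 29)/(27*k^9 - 54*k^8 + 9*k^7 - 161*k^6 + 249*k^5 + 36*k^4 + 356*k^3 - 315*k^2 - 147*k - 343)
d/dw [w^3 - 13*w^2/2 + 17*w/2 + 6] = 3*w^2 - 13*w + 17/2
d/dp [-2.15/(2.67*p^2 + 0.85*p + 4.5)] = (11.481*p + 1.8275)/(2.67*p^2 + 0.85*p + 4.5)^2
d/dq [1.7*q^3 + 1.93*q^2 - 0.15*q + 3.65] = 5.1*q^2 + 3.86*q - 0.15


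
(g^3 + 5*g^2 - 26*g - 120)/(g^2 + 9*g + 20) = (g^2 + g - 30)/(g + 5)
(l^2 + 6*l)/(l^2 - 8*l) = (l + 6)/(l - 8)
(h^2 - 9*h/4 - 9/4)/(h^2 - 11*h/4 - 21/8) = 2*(h - 3)/(2*h - 7)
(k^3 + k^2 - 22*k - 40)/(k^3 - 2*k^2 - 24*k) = (k^2 - 3*k - 10)/(k*(k - 6))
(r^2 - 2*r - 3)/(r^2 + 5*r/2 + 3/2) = 2*(r - 3)/(2*r + 3)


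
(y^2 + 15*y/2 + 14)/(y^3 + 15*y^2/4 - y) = 2*(2*y + 7)/(y*(4*y - 1))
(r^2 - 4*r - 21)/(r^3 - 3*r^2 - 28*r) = (r + 3)/(r*(r + 4))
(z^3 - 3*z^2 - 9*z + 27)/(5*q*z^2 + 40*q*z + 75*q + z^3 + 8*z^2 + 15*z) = (z^2 - 6*z + 9)/(5*q*z + 25*q + z^2 + 5*z)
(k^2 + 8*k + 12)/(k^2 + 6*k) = (k + 2)/k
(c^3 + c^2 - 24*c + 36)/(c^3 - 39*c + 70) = (c^2 + 3*c - 18)/(c^2 + 2*c - 35)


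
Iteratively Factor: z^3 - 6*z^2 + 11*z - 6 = (z - 2)*(z^2 - 4*z + 3) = (z - 2)*(z - 1)*(z - 3)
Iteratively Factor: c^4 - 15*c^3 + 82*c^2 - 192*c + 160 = (c - 4)*(c^3 - 11*c^2 + 38*c - 40) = (c - 4)^2*(c^2 - 7*c + 10) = (c - 5)*(c - 4)^2*(c - 2)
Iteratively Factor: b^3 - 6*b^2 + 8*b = (b)*(b^2 - 6*b + 8) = b*(b - 2)*(b - 4)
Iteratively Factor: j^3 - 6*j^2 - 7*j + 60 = (j - 4)*(j^2 - 2*j - 15) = (j - 4)*(j + 3)*(j - 5)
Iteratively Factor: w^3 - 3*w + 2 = (w - 1)*(w^2 + w - 2) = (w - 1)*(w + 2)*(w - 1)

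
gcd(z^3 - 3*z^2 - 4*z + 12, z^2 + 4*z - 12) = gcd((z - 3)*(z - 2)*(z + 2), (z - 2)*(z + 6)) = z - 2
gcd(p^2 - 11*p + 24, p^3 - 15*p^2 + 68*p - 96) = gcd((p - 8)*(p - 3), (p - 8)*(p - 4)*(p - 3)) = p^2 - 11*p + 24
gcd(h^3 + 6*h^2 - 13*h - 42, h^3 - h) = 1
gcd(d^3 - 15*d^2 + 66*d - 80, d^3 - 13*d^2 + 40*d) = d^2 - 13*d + 40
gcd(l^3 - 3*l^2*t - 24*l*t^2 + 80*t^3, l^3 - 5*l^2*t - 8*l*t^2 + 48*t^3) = l^2 - 8*l*t + 16*t^2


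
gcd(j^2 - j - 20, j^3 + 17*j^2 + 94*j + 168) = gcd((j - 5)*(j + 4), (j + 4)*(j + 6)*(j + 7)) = j + 4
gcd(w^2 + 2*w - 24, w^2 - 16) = w - 4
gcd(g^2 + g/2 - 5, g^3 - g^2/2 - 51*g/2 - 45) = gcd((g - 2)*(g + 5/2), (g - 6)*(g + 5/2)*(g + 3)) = g + 5/2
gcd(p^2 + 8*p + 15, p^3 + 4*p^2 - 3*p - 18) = p + 3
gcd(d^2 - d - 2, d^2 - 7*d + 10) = d - 2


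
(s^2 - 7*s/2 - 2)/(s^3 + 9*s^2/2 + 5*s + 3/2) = (s - 4)/(s^2 + 4*s + 3)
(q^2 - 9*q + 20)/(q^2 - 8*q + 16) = (q - 5)/(q - 4)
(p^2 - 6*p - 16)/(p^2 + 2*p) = (p - 8)/p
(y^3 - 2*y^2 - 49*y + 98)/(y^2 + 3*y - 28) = (y^2 - 9*y + 14)/(y - 4)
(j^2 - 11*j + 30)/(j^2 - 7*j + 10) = (j - 6)/(j - 2)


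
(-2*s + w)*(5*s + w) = -10*s^2 + 3*s*w + w^2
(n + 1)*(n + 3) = n^2 + 4*n + 3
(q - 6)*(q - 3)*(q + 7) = q^3 - 2*q^2 - 45*q + 126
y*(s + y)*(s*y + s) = s^2*y^2 + s^2*y + s*y^3 + s*y^2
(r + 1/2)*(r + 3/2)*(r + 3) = r^3 + 5*r^2 + 27*r/4 + 9/4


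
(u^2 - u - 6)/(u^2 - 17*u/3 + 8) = 3*(u + 2)/(3*u - 8)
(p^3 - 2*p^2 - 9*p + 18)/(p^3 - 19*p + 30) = (p + 3)/(p + 5)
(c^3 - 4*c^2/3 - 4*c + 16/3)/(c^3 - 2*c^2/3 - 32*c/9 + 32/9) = 3*(c - 2)/(3*c - 4)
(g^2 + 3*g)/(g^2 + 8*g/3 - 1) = 3*g/(3*g - 1)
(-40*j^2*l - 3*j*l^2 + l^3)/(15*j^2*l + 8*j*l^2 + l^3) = (-8*j + l)/(3*j + l)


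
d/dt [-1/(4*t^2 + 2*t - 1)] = 2*(4*t + 1)/(4*t^2 + 2*t - 1)^2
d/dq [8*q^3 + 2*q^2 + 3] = 4*q*(6*q + 1)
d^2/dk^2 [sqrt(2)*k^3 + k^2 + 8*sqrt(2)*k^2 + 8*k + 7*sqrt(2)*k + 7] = 6*sqrt(2)*k + 2 + 16*sqrt(2)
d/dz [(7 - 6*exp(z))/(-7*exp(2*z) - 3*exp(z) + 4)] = (-42*exp(2*z) + 98*exp(z) - 3)*exp(z)/(49*exp(4*z) + 42*exp(3*z) - 47*exp(2*z) - 24*exp(z) + 16)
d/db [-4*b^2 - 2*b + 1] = -8*b - 2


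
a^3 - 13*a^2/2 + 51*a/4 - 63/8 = (a - 7/2)*(a - 3/2)^2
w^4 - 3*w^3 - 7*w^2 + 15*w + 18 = (w - 3)^2*(w + 1)*(w + 2)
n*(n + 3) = n^2 + 3*n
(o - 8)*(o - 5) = o^2 - 13*o + 40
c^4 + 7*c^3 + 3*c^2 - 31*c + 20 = (c - 1)^2*(c + 4)*(c + 5)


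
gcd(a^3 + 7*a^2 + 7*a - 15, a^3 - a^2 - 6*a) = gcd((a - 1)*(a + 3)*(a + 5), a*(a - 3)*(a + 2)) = 1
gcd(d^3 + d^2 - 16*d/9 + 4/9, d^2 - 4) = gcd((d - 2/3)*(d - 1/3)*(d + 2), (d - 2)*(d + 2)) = d + 2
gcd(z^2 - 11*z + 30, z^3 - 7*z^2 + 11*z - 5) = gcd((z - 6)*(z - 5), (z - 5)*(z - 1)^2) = z - 5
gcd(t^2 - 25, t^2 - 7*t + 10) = t - 5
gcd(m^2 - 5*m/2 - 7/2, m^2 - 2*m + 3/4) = 1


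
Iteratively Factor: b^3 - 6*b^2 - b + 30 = (b + 2)*(b^2 - 8*b + 15) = (b - 5)*(b + 2)*(b - 3)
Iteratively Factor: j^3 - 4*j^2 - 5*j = (j - 5)*(j^2 + j) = (j - 5)*(j + 1)*(j)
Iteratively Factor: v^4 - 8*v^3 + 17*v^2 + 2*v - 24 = (v - 2)*(v^3 - 6*v^2 + 5*v + 12) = (v - 3)*(v - 2)*(v^2 - 3*v - 4) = (v - 4)*(v - 3)*(v - 2)*(v + 1)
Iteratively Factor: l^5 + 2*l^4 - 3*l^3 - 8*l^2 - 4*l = (l - 2)*(l^4 + 4*l^3 + 5*l^2 + 2*l) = l*(l - 2)*(l^3 + 4*l^2 + 5*l + 2) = l*(l - 2)*(l + 2)*(l^2 + 2*l + 1) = l*(l - 2)*(l + 1)*(l + 2)*(l + 1)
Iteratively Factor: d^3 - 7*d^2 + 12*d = (d)*(d^2 - 7*d + 12) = d*(d - 3)*(d - 4)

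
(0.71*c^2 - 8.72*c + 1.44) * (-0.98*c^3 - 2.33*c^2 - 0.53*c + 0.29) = -0.6958*c^5 + 6.8913*c^4 + 18.5301*c^3 + 1.4723*c^2 - 3.292*c + 0.4176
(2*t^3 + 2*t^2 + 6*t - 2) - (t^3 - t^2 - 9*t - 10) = t^3 + 3*t^2 + 15*t + 8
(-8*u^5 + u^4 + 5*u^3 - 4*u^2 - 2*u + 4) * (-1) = 8*u^5 - u^4 - 5*u^3 + 4*u^2 + 2*u - 4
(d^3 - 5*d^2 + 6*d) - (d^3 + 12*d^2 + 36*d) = -17*d^2 - 30*d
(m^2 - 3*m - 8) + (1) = m^2 - 3*m - 7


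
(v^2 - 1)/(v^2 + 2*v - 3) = (v + 1)/(v + 3)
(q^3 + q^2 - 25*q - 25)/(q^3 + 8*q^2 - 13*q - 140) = (q^2 - 4*q - 5)/(q^2 + 3*q - 28)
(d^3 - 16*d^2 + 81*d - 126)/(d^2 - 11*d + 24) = (d^2 - 13*d + 42)/(d - 8)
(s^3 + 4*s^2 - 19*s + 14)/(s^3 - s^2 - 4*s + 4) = (s + 7)/(s + 2)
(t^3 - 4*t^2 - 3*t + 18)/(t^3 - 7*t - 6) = (t - 3)/(t + 1)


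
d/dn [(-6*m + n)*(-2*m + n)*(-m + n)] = 20*m^2 - 18*m*n + 3*n^2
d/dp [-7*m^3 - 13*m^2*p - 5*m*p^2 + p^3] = -13*m^2 - 10*m*p + 3*p^2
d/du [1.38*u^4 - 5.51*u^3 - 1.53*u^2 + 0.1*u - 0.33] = 5.52*u^3 - 16.53*u^2 - 3.06*u + 0.1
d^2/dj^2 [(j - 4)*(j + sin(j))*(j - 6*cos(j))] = -j^2*sin(j) + 6*j^2*cos(j) + 28*j*sin(j) + 12*j*sin(2*j) - 20*j*cos(j) + 6*j - 46*sin(j) - 48*sin(2*j) - 20*cos(j) - 12*cos(2*j) - 8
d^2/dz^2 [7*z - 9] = 0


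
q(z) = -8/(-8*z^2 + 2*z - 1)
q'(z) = -8*(16*z - 2)/(-8*z^2 + 2*z - 1)^2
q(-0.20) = 4.65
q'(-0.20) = 14.06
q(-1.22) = 0.52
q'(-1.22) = 0.73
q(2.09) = 0.25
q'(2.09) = -0.25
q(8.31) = 0.01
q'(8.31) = -0.00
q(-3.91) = 0.06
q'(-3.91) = 0.03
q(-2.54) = 0.14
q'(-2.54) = 0.10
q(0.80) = 1.77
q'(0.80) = -4.23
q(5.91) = 0.03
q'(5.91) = -0.01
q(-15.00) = 0.00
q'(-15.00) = 0.00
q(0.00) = 8.00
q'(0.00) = 16.00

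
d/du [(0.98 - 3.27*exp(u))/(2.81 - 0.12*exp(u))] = -9.0711*exp(u)/(0.12*exp(u) - 2.81)^2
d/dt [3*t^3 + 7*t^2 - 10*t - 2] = 9*t^2 + 14*t - 10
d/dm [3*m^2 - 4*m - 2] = 6*m - 4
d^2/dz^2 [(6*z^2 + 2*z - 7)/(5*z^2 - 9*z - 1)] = 2*(320*z^3 - 435*z^2 + 975*z - 614)/(125*z^6 - 675*z^5 + 1140*z^4 - 459*z^3 - 228*z^2 - 27*z - 1)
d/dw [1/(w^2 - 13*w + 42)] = (13 - 2*w)/(w^2 - 13*w + 42)^2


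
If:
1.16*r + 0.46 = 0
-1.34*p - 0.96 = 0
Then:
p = -0.72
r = -0.40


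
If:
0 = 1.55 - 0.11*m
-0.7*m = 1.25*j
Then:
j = -7.89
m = 14.09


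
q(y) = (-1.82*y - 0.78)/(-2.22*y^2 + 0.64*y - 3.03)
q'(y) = (-1.82*y - 0.78)*(4.44*y - 0.64)/(-2.22*y^2 + 0.64*y - 3.03)^2 - 1.82/(-2.22*y^2 + 0.64*y - 3.03)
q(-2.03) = -0.22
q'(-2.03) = -0.02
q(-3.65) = -0.17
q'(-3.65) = -0.03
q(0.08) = 0.31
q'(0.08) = 0.64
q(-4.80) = -0.14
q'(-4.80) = -0.02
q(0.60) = 0.54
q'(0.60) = 0.21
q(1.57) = 0.49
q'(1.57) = -0.17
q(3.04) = 0.29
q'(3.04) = -0.09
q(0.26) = 0.42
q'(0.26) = 0.53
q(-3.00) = -0.19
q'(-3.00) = -0.03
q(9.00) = 0.10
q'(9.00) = -0.01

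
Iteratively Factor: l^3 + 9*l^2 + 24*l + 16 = (l + 4)*(l^2 + 5*l + 4) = (l + 4)^2*(l + 1)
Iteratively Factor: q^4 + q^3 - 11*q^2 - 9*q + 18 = (q - 1)*(q^3 + 2*q^2 - 9*q - 18) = (q - 1)*(q + 3)*(q^2 - q - 6) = (q - 3)*(q - 1)*(q + 3)*(q + 2)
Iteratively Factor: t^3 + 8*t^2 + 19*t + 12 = (t + 4)*(t^2 + 4*t + 3) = (t + 1)*(t + 4)*(t + 3)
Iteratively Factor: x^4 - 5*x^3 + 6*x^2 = (x)*(x^3 - 5*x^2 + 6*x) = x*(x - 2)*(x^2 - 3*x) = x*(x - 3)*(x - 2)*(x)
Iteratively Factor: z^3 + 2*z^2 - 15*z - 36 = (z + 3)*(z^2 - z - 12) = (z - 4)*(z + 3)*(z + 3)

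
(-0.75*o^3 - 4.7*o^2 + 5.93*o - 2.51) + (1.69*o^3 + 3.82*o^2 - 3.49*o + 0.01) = 0.94*o^3 - 0.88*o^2 + 2.44*o - 2.5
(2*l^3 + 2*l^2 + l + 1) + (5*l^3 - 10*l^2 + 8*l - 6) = 7*l^3 - 8*l^2 + 9*l - 5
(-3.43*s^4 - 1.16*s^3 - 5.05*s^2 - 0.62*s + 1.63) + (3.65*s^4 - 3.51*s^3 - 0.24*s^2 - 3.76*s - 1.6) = 0.22*s^4 - 4.67*s^3 - 5.29*s^2 - 4.38*s + 0.0299999999999998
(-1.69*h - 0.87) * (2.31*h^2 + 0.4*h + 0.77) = -3.9039*h^3 - 2.6857*h^2 - 1.6493*h - 0.6699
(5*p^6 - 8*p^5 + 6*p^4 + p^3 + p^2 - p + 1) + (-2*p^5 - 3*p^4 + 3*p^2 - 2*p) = 5*p^6 - 10*p^5 + 3*p^4 + p^3 + 4*p^2 - 3*p + 1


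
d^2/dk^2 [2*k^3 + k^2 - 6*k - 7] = 12*k + 2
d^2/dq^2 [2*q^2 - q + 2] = 4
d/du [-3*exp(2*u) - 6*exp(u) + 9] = -6*(exp(u) + 1)*exp(u)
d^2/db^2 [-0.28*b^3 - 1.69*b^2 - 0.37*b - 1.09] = -1.68*b - 3.38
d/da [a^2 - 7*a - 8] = 2*a - 7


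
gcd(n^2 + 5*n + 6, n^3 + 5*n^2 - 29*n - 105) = n + 3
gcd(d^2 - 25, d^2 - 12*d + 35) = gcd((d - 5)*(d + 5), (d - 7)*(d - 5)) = d - 5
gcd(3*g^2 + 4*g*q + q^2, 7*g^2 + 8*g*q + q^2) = g + q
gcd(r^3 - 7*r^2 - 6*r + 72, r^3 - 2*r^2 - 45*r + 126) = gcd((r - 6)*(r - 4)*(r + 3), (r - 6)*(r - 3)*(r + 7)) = r - 6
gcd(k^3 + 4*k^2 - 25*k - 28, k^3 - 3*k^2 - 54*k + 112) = k + 7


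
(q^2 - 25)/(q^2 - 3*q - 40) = (q - 5)/(q - 8)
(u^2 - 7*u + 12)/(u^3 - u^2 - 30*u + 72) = 1/(u + 6)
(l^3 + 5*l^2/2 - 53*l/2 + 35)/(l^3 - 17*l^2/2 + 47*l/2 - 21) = (2*l^2 + 9*l - 35)/(2*l^2 - 13*l + 21)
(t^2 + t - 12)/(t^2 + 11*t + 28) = (t - 3)/(t + 7)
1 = 1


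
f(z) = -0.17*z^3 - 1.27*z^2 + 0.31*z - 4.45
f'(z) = -0.51*z^2 - 2.54*z + 0.31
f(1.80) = -9.00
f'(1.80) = -5.91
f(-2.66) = -11.06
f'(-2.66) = 3.46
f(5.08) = -57.94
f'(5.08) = -25.75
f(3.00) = -19.54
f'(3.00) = -11.90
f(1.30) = -6.57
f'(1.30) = -3.85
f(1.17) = -6.10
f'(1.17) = -3.36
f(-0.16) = -4.53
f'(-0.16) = 0.70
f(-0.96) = -5.77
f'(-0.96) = 2.28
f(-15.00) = 278.90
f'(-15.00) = -76.34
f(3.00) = -19.54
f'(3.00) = -11.90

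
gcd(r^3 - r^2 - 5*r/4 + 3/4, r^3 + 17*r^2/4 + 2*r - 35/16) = r - 1/2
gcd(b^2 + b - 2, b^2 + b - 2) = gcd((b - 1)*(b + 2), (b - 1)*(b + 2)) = b^2 + b - 2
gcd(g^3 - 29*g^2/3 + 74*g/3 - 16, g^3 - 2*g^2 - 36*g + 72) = g - 6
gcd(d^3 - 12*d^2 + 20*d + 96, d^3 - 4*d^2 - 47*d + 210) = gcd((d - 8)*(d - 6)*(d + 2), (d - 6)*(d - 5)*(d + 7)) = d - 6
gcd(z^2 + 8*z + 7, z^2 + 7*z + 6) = z + 1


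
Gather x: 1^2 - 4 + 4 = 1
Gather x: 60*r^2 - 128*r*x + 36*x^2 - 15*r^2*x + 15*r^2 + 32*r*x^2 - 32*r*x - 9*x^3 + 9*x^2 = 75*r^2 - 9*x^3 + x^2*(32*r + 45) + x*(-15*r^2 - 160*r)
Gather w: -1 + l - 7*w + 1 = l - 7*w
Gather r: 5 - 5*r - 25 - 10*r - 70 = -15*r - 90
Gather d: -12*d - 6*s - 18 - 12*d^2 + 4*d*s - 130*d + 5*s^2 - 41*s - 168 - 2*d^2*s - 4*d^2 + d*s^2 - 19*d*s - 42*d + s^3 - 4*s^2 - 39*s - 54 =d^2*(-2*s - 16) + d*(s^2 - 15*s - 184) + s^3 + s^2 - 86*s - 240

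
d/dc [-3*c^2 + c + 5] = 1 - 6*c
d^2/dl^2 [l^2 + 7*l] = 2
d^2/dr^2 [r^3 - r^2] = 6*r - 2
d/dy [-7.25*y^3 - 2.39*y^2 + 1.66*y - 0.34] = -21.75*y^2 - 4.78*y + 1.66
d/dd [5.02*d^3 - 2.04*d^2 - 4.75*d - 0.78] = 15.06*d^2 - 4.08*d - 4.75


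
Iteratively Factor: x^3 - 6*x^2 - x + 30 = (x + 2)*(x^2 - 8*x + 15) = (x - 5)*(x + 2)*(x - 3)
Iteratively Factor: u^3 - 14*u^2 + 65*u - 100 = (u - 5)*(u^2 - 9*u + 20) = (u - 5)^2*(u - 4)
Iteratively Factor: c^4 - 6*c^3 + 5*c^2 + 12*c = (c - 4)*(c^3 - 2*c^2 - 3*c) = c*(c - 4)*(c^2 - 2*c - 3) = c*(c - 4)*(c - 3)*(c + 1)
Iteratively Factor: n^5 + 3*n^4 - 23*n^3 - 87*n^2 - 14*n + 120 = (n + 4)*(n^4 - n^3 - 19*n^2 - 11*n + 30) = (n + 2)*(n + 4)*(n^3 - 3*n^2 - 13*n + 15) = (n + 2)*(n + 3)*(n + 4)*(n^2 - 6*n + 5) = (n - 5)*(n + 2)*(n + 3)*(n + 4)*(n - 1)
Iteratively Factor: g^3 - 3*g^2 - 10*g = (g - 5)*(g^2 + 2*g) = (g - 5)*(g + 2)*(g)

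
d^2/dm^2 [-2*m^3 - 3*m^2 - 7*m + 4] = -12*m - 6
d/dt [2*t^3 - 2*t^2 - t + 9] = 6*t^2 - 4*t - 1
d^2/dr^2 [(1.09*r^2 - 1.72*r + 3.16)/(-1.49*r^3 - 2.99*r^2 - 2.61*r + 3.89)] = (-4.839818*r^6 + 22.911432*r^5 - 12.776154*r^4 - 279.309712*r^3 - 199.67373*r^2 - 137.823048*r - 114.623026)/(3.307949*r^9 + 19.914297*r^8 + 57.34563*r^7 + 70.589198*r^6 - 3.53096400000002*r^5 - 133.993356*r^4 - 96.722958*r^3 + 56.23773*r^2 + 118.484343*r - 58.863869)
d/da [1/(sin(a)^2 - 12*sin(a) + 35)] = 2*(6 - sin(a))*cos(a)/(sin(a)^2 - 12*sin(a) + 35)^2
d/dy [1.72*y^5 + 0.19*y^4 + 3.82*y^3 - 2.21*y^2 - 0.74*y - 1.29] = 8.6*y^4 + 0.76*y^3 + 11.46*y^2 - 4.42*y - 0.74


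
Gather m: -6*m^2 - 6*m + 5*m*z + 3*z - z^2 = -6*m^2 + m*(5*z - 6) - z^2 + 3*z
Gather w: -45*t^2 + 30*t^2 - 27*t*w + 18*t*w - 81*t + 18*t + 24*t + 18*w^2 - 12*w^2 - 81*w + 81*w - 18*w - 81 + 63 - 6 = -15*t^2 - 39*t + 6*w^2 + w*(-9*t - 18) - 24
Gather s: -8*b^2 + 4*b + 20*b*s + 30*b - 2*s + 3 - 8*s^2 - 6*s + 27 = -8*b^2 + 34*b - 8*s^2 + s*(20*b - 8) + 30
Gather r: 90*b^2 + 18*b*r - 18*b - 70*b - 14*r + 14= 90*b^2 - 88*b + r*(18*b - 14) + 14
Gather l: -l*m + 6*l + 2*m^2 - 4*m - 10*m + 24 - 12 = l*(6 - m) + 2*m^2 - 14*m + 12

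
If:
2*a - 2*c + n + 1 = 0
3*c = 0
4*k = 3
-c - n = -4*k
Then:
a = -2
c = 0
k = 3/4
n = 3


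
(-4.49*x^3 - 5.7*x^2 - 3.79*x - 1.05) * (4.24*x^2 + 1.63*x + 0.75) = -19.0376*x^5 - 31.4867*x^4 - 28.7281*x^3 - 14.9047*x^2 - 4.554*x - 0.7875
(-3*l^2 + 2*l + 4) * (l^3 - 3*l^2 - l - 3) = -3*l^5 + 11*l^4 + l^3 - 5*l^2 - 10*l - 12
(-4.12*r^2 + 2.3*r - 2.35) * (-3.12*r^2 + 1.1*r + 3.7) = 12.8544*r^4 - 11.708*r^3 - 5.382*r^2 + 5.925*r - 8.695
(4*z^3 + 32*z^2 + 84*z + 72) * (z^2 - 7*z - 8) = 4*z^5 + 4*z^4 - 172*z^3 - 772*z^2 - 1176*z - 576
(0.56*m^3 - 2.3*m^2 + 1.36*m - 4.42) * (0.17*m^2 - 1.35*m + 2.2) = 0.0952*m^5 - 1.147*m^4 + 4.5682*m^3 - 7.6474*m^2 + 8.959*m - 9.724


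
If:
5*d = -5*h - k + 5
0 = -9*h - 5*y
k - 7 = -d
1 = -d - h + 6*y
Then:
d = -93/211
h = -10/211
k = 1570/211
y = 18/211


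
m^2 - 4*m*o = m*(m - 4*o)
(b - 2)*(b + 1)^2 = b^3 - 3*b - 2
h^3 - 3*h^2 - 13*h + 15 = (h - 5)*(h - 1)*(h + 3)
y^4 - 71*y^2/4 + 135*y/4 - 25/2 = (y - 5/2)*(y - 2)*(y - 1/2)*(y + 5)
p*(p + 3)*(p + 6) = p^3 + 9*p^2 + 18*p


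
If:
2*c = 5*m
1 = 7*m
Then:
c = 5/14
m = 1/7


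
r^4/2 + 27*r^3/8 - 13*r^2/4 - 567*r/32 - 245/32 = (r/2 + 1/4)*(r - 5/2)*(r + 7/4)*(r + 7)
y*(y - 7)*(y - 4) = y^3 - 11*y^2 + 28*y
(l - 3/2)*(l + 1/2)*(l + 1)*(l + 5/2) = l^4 + 5*l^3/2 - 7*l^2/4 - 41*l/8 - 15/8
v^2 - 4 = (v - 2)*(v + 2)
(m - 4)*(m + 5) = m^2 + m - 20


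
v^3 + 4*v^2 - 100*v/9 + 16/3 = (v - 4/3)*(v - 2/3)*(v + 6)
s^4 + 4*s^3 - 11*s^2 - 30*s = s*(s - 3)*(s + 2)*(s + 5)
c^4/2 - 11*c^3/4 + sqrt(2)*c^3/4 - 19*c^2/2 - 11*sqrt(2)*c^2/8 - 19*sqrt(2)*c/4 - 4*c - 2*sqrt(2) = (c/2 + 1)*(c - 8)*(c + 1/2)*(c + sqrt(2)/2)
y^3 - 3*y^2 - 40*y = y*(y - 8)*(y + 5)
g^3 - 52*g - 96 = (g - 8)*(g + 2)*(g + 6)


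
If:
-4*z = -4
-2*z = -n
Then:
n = 2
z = 1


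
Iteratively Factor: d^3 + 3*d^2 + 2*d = (d)*(d^2 + 3*d + 2) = d*(d + 1)*(d + 2)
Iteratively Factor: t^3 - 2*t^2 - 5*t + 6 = (t - 3)*(t^2 + t - 2) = (t - 3)*(t - 1)*(t + 2)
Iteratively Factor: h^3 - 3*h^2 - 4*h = (h + 1)*(h^2 - 4*h) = h*(h + 1)*(h - 4)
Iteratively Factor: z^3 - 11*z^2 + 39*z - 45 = (z - 3)*(z^2 - 8*z + 15) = (z - 5)*(z - 3)*(z - 3)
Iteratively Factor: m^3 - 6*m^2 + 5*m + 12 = (m - 3)*(m^2 - 3*m - 4) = (m - 4)*(m - 3)*(m + 1)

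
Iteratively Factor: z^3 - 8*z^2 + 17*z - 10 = (z - 5)*(z^2 - 3*z + 2) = (z - 5)*(z - 1)*(z - 2)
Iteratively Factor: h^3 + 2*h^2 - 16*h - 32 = (h - 4)*(h^2 + 6*h + 8) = (h - 4)*(h + 4)*(h + 2)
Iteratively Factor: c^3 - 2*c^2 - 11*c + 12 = (c - 1)*(c^2 - c - 12) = (c - 4)*(c - 1)*(c + 3)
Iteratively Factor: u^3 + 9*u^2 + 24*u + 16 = (u + 4)*(u^2 + 5*u + 4) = (u + 4)^2*(u + 1)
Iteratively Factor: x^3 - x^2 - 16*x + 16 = (x + 4)*(x^2 - 5*x + 4) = (x - 4)*(x + 4)*(x - 1)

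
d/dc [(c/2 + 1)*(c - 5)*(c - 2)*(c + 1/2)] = 2*c^3 - 27*c^2/4 - 13*c/2 + 9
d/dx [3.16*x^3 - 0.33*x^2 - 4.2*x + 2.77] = 9.48*x^2 - 0.66*x - 4.2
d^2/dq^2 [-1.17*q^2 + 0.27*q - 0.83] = -2.34000000000000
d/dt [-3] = 0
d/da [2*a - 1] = 2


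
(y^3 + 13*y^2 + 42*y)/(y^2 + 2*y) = (y^2 + 13*y + 42)/(y + 2)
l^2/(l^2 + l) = l/(l + 1)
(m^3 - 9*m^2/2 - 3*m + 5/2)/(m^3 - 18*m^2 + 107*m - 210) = (2*m^2 + m - 1)/(2*(m^2 - 13*m + 42))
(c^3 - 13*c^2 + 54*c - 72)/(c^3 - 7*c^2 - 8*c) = (-c^3 + 13*c^2 - 54*c + 72)/(c*(-c^2 + 7*c + 8))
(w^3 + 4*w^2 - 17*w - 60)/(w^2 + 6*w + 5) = (w^2 - w - 12)/(w + 1)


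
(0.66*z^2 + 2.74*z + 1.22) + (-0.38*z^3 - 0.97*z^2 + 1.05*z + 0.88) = -0.38*z^3 - 0.31*z^2 + 3.79*z + 2.1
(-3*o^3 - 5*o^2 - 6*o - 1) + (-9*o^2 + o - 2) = -3*o^3 - 14*o^2 - 5*o - 3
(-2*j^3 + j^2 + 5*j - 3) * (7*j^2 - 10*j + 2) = -14*j^5 + 27*j^4 + 21*j^3 - 69*j^2 + 40*j - 6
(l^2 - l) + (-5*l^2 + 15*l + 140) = -4*l^2 + 14*l + 140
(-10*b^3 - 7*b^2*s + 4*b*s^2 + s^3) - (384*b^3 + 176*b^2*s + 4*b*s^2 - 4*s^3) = -394*b^3 - 183*b^2*s + 5*s^3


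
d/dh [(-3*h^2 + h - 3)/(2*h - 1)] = (-6*h^2 + 6*h + 5)/(4*h^2 - 4*h + 1)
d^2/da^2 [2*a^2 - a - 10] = 4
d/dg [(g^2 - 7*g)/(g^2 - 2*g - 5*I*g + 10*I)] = (g^2*(5 - 5*I) + 20*I*g - 70*I)/(g^4 + g^3*(-4 - 10*I) + g^2*(-21 + 40*I) + g*(100 - 40*I) - 100)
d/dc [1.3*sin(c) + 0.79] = 1.3*cos(c)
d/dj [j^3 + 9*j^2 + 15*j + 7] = 3*j^2 + 18*j + 15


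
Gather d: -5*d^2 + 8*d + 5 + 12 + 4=-5*d^2 + 8*d + 21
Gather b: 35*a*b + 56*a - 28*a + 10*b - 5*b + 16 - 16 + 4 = 28*a + b*(35*a + 5) + 4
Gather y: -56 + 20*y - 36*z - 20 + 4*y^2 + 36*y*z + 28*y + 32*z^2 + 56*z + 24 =4*y^2 + y*(36*z + 48) + 32*z^2 + 20*z - 52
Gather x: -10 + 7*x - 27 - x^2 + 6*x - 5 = -x^2 + 13*x - 42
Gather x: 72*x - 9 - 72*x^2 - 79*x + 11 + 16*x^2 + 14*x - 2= -56*x^2 + 7*x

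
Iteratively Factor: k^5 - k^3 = (k)*(k^4 - k^2) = k*(k - 1)*(k^3 + k^2) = k^2*(k - 1)*(k^2 + k) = k^3*(k - 1)*(k + 1)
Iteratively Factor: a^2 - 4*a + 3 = (a - 1)*(a - 3)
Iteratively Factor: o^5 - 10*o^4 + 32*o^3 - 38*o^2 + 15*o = (o - 1)*(o^4 - 9*o^3 + 23*o^2 - 15*o) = (o - 1)^2*(o^3 - 8*o^2 + 15*o) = (o - 5)*(o - 1)^2*(o^2 - 3*o) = o*(o - 5)*(o - 1)^2*(o - 3)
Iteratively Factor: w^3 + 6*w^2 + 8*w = (w + 4)*(w^2 + 2*w) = (w + 2)*(w + 4)*(w)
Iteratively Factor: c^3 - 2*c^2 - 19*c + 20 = (c + 4)*(c^2 - 6*c + 5) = (c - 1)*(c + 4)*(c - 5)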